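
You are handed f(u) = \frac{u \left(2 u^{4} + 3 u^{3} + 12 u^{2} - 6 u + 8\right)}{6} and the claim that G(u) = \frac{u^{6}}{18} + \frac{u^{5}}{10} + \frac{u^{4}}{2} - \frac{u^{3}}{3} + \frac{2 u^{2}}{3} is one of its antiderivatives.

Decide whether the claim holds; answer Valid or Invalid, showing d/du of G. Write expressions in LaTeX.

Valid. The derivative of G reproduces f.

d/du[G] = \frac{u^{5}}{3} + \frac{u^{4}}{2} + 2 u^{3} - u^{2} + \frac{4 u}{3}
This equals f(u) exactly, so the claim holds.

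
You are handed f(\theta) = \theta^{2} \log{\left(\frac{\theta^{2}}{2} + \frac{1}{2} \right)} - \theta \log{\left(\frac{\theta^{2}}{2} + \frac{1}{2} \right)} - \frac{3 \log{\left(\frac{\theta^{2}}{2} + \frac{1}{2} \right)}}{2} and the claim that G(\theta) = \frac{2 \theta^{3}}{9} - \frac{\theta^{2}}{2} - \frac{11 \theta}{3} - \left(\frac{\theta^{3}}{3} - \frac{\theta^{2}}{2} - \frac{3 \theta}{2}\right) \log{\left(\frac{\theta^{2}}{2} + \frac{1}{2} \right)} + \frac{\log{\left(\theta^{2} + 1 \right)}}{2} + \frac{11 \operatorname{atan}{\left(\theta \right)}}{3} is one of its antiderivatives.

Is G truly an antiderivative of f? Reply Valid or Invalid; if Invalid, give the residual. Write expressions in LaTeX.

d/d\theta[G] = - \theta^{2} \log{\left(\theta^{2} + 1 \right)} + \theta^{2} \log{\left(2 \right)} + \theta \log{\left(\theta^{2} + 1 \right)} - \theta \log{\left(2 \right)} + \frac{3 \log{\left(\theta^{2} + 1 \right)}}{2} - \frac{3 \log{\left(2 \right)}}{2}
d/d\theta[G] - f(\theta) = - 2 \theta^{2} \log{\left(\theta^{2} + 1 \right)} + 2 \theta^{2} \log{\left(2 \right)} + 2 \theta \log{\left(\theta^{2} + 1 \right)} - 2 \theta \log{\left(2 \right)} + 3 \log{\left(\theta^{2} + 1 \right)} - 3 \log{\left(2 \right)} != 0.

Invalid: d/d\theta[G] - f = - 2 \theta^{2} \log{\left(\theta^{2} + 1 \right)} + 2 \theta^{2} \log{\left(2 \right)} + 2 \theta \log{\left(\theta^{2} + 1 \right)} - 2 \theta \log{\left(2 \right)} + 3 \log{\left(\theta^{2} + 1 \right)} - 3 \log{\left(2 \right)}, which is not 0.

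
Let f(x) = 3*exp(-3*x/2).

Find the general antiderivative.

F(x) = -2*exp(-3*x/2) + C

Check any antiderivative F(x) by computing F'(x) and comparing it with f(x).
Check: d/dx[-2*exp(-3*x/2)] = 3*exp(-3*x/2) = f(x).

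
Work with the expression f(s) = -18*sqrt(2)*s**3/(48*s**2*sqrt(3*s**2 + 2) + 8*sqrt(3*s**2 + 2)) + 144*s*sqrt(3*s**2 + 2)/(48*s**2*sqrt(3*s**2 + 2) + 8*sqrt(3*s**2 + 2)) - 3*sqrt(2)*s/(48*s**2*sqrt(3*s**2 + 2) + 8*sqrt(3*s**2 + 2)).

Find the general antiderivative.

F(s) = -sqrt(3*s**2/2 + 1)/4 + 3*log(2*s**2 + 1/3)/2 + C

Integrate term by term and add the pieces.
Check: d/ds[-sqrt(3*s**2/2 + 1)/4 + 3*log(2*s**2 + 1/3)/2] = (-18*sqrt(2)*s**3 + 144*s*sqrt(3*s**2 + 2) - 3*sqrt(2)*s)/(48*s**2*sqrt(3*s**2 + 2) + 8*sqrt(3*s**2 + 2)), which equals f(s).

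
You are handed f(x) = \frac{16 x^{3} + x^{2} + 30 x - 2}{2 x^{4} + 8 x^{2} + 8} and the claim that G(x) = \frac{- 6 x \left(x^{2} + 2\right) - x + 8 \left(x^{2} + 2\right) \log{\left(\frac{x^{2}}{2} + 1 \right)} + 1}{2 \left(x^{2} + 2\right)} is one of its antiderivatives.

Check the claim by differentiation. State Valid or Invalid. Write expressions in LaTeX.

d/dx[G] = \frac{- 6 x^{4} + 16 x^{3} - 23 x^{2} + 30 x - 26}{2 x^{4} + 8 x^{2} + 8}
d/dx[G] - f(x) = -3 != 0.

Invalid: d/dx[G] - f = -3, which is not 0.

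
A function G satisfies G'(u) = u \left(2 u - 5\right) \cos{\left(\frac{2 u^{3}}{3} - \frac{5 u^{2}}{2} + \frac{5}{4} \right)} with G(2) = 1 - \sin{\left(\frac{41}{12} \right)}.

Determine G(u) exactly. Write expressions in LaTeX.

The substitution w = \frac{2 u^{3}}{3} - \frac{5 u^{2}}{2} + \frac{5}{4} works: G'(u) is exactly (dG/dw)*(dw/du) for that inner function.
A general antiderivative is \sin{\left(\frac{2 u^{3}}{3} - \frac{5 u^{2}}{2} + \frac{5}{4} \right)} + C.
The condition gives C = 1 - \sin{\left(\frac{41}{12} \right)} - (- \sin{\left(\frac{41}{12} \right)}) = 1.
So G(u) = \sin{\left(\frac{2 u^{3}}{3} - \frac{5 u^{2}}{2} + \frac{5}{4} \right)} + 1.
Check: d/du[\sin{\left(\frac{2 u^{3}}{3} - \frac{5 u^{2}}{2} + \frac{5}{4} \right)} + 1] = 2 u^{2} \cos{\left(\frac{2 u^{3}}{3} - \frac{5 u^{2}}{2} + \frac{5}{4} \right)} - 5 u \cos{\left(\frac{2 u^{3}}{3} - \frac{5 u^{2}}{2} + \frac{5}{4} \right)}, which equals G'(u).

G(u) = \sin{\left(\frac{2 u^{3}}{3} - \frac{5 u^{2}}{2} + \frac{5}{4} \right)} + 1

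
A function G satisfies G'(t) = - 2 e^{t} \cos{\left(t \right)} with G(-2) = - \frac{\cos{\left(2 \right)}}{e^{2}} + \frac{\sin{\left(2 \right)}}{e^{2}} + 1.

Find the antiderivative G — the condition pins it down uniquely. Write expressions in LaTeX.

G(t) = - e^{t} \sin{\left(t \right)} - e^{t} \cos{\left(t \right)} + 1

A first test for any G(t): its t-derivative must equal the given G'(t).
A general antiderivative is - e^{t} \sin{\left(t \right)} - e^{t} \cos{\left(t \right)} + C.
The condition gives C = - \frac{\cos{\left(2 \right)}}{e^{2}} + \frac{\sin{\left(2 \right)}}{e^{2}} + 1 - (- \frac{\cos{\left(2 \right)}}{e^{2}} + \frac{\sin{\left(2 \right)}}{e^{2}}) = 1.
So G(t) = - e^{t} \sin{\left(t \right)} - e^{t} \cos{\left(t \right)} + 1.
Check: d/dt[- e^{t} \sin{\left(t \right)} - e^{t} \cos{\left(t \right)} + 1] = - 2 e^{t} \cos{\left(t \right)} = G'(t).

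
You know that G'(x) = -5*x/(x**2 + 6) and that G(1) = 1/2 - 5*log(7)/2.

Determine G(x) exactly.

G(x) = 1/2 - 5*log(x**2 + 6)/2

G'(x) matches the chain-rule pattern g'(h)*h' with inner function h(x) = x**2 + 6; substituting u = h(x) collapses the integral.
A general antiderivative is -5*log(x**2 + 6)/2 + C.
The condition gives C = 1/2 - 5*log(7)/2 - (-5*log(7)/2) = 1/2.
So G(x) = 1/2 - 5*log(x**2 + 6)/2.
Check: d/dx[1/2 - 5*log(x**2 + 6)/2] = -5*x/(x**2 + 6) = G'(x).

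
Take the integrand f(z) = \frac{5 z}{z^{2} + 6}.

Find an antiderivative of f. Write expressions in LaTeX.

An antiderivative is F(z) = \frac{5 \log{\left(z^{2} + 6 \right)}}{2}.

f matches the chain-rule pattern g'(h)*h' with inner function h(z) = z^{2} + 6; substituting u = h(z) collapses the integral.
Check: d/dz[\frac{5 \log{\left(z^{2} + 6 \right)}}{2}] = \frac{5 z}{z^{2} + 6} = f(z).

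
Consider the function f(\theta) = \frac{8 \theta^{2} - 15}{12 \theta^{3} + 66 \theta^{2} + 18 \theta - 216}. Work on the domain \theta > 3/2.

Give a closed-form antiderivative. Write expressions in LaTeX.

An antiderivative is F(\theta) = \frac{\log{\left(\theta - \frac{3}{2} \right)}}{99} - \frac{19 \log{\left(\theta + 3 \right)}}{18} + \frac{113 \log{\left(\theta + 4 \right)}}{66}.

Factor the denominator (6 \left(\theta + 3\right) \left(\theta + 4\right) \left(2 \theta - 3\right)) and decompose: f = \frac{2}{99 \left(2 \theta - 3\right)} + \frac{113}{66 \left(\theta + 4\right)} - \frac{19}{18 \left(\theta + 3\right)}; each piece integrates to a log, atan, or power term.
Check: d/d\theta[\frac{\log{\left(\theta - \frac{3}{2} \right)}}{99} - \frac{19 \log{\left(\theta + 3 \right)}}{18} + \frac{113 \log{\left(\theta + 4 \right)}}{66}] = \frac{8 \theta^{2} - 15}{12 \theta^{3} + 66 \theta^{2} + 18 \theta - 216} = f(\theta).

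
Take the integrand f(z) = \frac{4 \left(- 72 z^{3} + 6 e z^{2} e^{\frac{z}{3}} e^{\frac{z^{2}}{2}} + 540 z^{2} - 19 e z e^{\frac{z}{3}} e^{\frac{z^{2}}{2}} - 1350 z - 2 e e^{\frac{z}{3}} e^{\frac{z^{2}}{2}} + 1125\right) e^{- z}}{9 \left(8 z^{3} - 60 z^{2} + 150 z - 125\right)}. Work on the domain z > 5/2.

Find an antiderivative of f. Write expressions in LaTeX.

Differentiate the proposed F(z) back; it has to land on f(z) exactly.
Check: d/dz[\frac{4 \left(3 \left(2 z - 5\right)^{2} + e^{z} e^{\frac{z^{2}}{2} - \frac{2 z}{3} + 1}\right) e^{- z}}{3 \left(2 z - 5\right)^{2}}] = \frac{- 288 z^{3} + 24 e z^{2} e^{\frac{z}{3}} e^{\frac{z^{2}}{2}} + 2160 z^{2} - 76 e z e^{\frac{z}{3}} e^{\frac{z^{2}}{2}} - 5400 z - 8 e e^{\frac{z}{3}} e^{\frac{z^{2}}{2}} + 4500}{72 z^{3} e^{z} - 540 z^{2} e^{z} + 1350 z e^{z} - 1125 e^{z}}, which equals f(z).

An antiderivative is F(z) = \frac{4 \left(3 \left(2 z - 5\right)^{2} + e^{z} e^{\frac{z^{2}}{2} - \frac{2 z}{3} + 1}\right) e^{- z}}{3 \left(2 z - 5\right)^{2}}.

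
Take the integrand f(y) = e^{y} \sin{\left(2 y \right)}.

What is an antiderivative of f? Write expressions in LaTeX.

An antiderivative is F(y) = \frac{e^{y} \sin{\left(2 y \right)}}{5} - \frac{2 e^{y} \cos{\left(2 y \right)}}{5}.

A first test for any F(y): its y-derivative must equal f(y) identically.
Check: d/dy[\frac{e^{y} \sin{\left(2 y \right)}}{5} - \frac{2 e^{y} \cos{\left(2 y \right)}}{5}] = e^{y} \sin{\left(2 y \right)} = f(y).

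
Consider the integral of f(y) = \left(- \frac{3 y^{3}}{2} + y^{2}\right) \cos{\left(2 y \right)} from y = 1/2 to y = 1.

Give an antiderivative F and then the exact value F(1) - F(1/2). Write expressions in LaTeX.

Antiderivative: F(y) = - \frac{12 y^{3} \sin{\left(2 y \right)} - 8 y^{2} \sin{\left(2 y \right)} + 18 y^{2} \cos{\left(2 y \right)} - 18 y \sin{\left(2 y \right)} - 8 y \cos{\left(2 y \right)} + 4 \sin{\left(2 y \right)} - 9 \cos{\left(2 y \right)}}{16}; value = - \frac{11 \sin{\left(1 \right)}}{32} - \frac{17 \cos{\left(1 \right)}}{32} - \frac{\cos{\left(2 \right)}}{16} + \frac{5 \sin{\left(2 \right)}}{8}

Check any antiderivative F(y) by computing F'(y) and comparing it with f(y).
F(y) = - \frac{12 y^{3} \sin{\left(2 y \right)} - 8 y^{2} \sin{\left(2 y \right)} + 18 y^{2} \cos{\left(2 y \right)} - 18 y \sin{\left(2 y \right)} - 8 y \cos{\left(2 y \right)} + 4 \sin{\left(2 y \right)} - 9 \cos{\left(2 y \right)}}{16} is an antiderivative of f.
Check: d/dy[- \frac{12 y^{3} \sin{\left(2 y \right)} - 8 y^{2} \sin{\left(2 y \right)} + 18 y^{2} \cos{\left(2 y \right)} - 18 y \sin{\left(2 y \right)} - 8 y \cos{\left(2 y \right)} + 4 \sin{\left(2 y \right)} - 9 \cos{\left(2 y \right)}}{16}] = - \frac{3 y^{3} \cos{\left(2 y \right)}}{2} + y^{2} \cos{\left(2 y \right)}, which equals f(y).
F(1) = - \frac{\cos{\left(2 \right)}}{16} + \frac{5 \sin{\left(2 \right)}}{8}; F(1/2) = \frac{17 \cos{\left(1 \right)}}{32} + \frac{11 \sin{\left(1 \right)}}{32}.
Integral = F(1) - F(1/2) = - \frac{11 \sin{\left(1 \right)}}{32} - \frac{17 \cos{\left(1 \right)}}{32} - \frac{\cos{\left(2 \right)}}{16} + \frac{5 \sin{\left(2 \right)}}{8}.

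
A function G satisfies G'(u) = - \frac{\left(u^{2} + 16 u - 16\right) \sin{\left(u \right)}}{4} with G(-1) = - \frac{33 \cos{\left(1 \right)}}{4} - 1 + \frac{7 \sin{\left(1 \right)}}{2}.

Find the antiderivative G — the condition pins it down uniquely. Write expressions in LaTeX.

Recover the given G'(u) by differentiating a candidate G(u); any mismatch rules it out.
A general antiderivative is \frac{u^{2} \cos{\left(u \right)}}{4} - \frac{u \sin{\left(u \right)}}{2} + 4 u \cos{\left(u \right)} - 4 \sin{\left(u \right)} - \frac{9 \cos{\left(u \right)}}{2} + C.
The condition gives C = - \frac{33 \cos{\left(1 \right)}}{4} - 1 + \frac{7 \sin{\left(1 \right)}}{2} - (- \frac{33 \cos{\left(1 \right)}}{4} + \frac{7 \sin{\left(1 \right)}}{2}) = -1.
So G(u) = \frac{u^{2} \cos{\left(u \right)}}{4} - \frac{u \sin{\left(u \right)}}{2} + 4 u \cos{\left(u \right)} - 4 \sin{\left(u \right)} - \frac{9 \cos{\left(u \right)}}{2} - 1.
Check: d/du[\frac{u^{2} \cos{\left(u \right)}}{4} - \frac{u \sin{\left(u \right)}}{2} + 4 u \cos{\left(u \right)} - 4 \sin{\left(u \right)} - \frac{9 \cos{\left(u \right)}}{2} - 1] = - \frac{u^{2} \sin{\left(u \right)}}{4} - 4 u \sin{\left(u \right)} + 4 \sin{\left(u \right)}, which equals G'(u).

G(u) = \frac{u^{2} \cos{\left(u \right)}}{4} - \frac{u \sin{\left(u \right)}}{2} + 4 u \cos{\left(u \right)} - 4 \sin{\left(u \right)} - \frac{9 \cos{\left(u \right)}}{2} - 1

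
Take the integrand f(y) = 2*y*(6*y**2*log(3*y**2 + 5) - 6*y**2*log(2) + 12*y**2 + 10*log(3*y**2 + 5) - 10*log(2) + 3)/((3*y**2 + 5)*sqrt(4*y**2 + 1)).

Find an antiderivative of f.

An antiderivative is F(y) = sqrt(4*y**2 + 1)*log(3*y**2/2 + 5/2).

Recognize the product-rule pattern: f = u'v + uv' with u = sqrt(4*y**2 + 1), v = log(3*y**2/2 + 5/2), so integration by parts undoes it.
Check: d/dy[sqrt(4*y**2 + 1)*log(3*y**2/2 + 5/2)] = (12*y**3*log(3*y**2 + 5) - 12*y**3*log(2) + 24*y**3 + 20*y*log(3*y**2 + 5) - 20*y*log(2) + 6*y)/(3*y**2*sqrt(4*y**2 + 1) + 5*sqrt(4*y**2 + 1)), which equals f(y).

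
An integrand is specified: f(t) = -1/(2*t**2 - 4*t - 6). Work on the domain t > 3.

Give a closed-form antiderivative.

The denominator factors as 2*(t - 3)*(t + 1); partial fractions split f into directly integrable pieces: 1/(8*(t + 1)) - 1/(8*(t - 3)).
Check: d/dt[-log(t - 3)/8 + log(t + 1)/8] = -1/(2*t**2 - 4*t - 6) = f(t).

An antiderivative is F(t) = -log(t - 3)/8 + log(t + 1)/8.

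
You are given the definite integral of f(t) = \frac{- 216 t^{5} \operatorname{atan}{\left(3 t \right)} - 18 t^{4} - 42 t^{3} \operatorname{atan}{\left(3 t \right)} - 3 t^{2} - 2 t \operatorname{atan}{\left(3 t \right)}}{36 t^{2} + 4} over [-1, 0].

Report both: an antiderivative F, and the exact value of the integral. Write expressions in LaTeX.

Antiderivative: F(t) = - \frac{\left(3 t^{4} + \frac{t^{2}}{2}\right) \operatorname{atan}{\left(3 t \right)}}{2}; value = - \frac{7 \operatorname{atan}{\left(3 \right)}}{4}

f has the shape u'v + uv' for u = - \frac{3 t^{4}}{2} - \frac{t^{2}}{4} and v = \operatorname{atan}{\left(3 t \right)} — it is the derivative of the product u*v.
F(t) = - \frac{\left(3 t^{4} + \frac{t^{2}}{2}\right) \operatorname{atan}{\left(3 t \right)}}{2} is an antiderivative of f.
Check: d/dt[- \frac{\left(3 t^{4} + \frac{t^{2}}{2}\right) \operatorname{atan}{\left(3 t \right)}}{2}] = \frac{- 216 t^{5} \operatorname{atan}{\left(3 t \right)} - 18 t^{4} - 42 t^{3} \operatorname{atan}{\left(3 t \right)} - 3 t^{2} - 2 t \operatorname{atan}{\left(3 t \right)}}{36 t^{2} + 4} = f(t).
F(0) = 0; F(-1) = \frac{7 \operatorname{atan}{\left(3 \right)}}{4}.
Integral = F(0) - F(-1) = - \frac{7 \operatorname{atan}{\left(3 \right)}}{4}.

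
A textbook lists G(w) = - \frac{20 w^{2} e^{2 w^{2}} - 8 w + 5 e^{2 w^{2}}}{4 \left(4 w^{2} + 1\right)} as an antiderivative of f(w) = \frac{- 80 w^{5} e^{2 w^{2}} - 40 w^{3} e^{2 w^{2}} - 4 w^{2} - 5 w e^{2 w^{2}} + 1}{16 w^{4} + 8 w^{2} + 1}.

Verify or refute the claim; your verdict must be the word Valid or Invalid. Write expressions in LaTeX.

d/dw[G] = \frac{- 80 w^{5} e^{2 w^{2}} - 40 w^{3} e^{2 w^{2}} - 8 w^{2} - 5 w e^{2 w^{2}} + 2}{16 w^{4} + 8 w^{2} + 1}
d/dw[G] - f(w) = \frac{1 - 4 w^{2}}{16 w^{4} + 8 w^{2} + 1} != 0.

Invalid: d/dw[G] - f = \frac{1 - 4 w^{2}}{16 w^{4} + 8 w^{2} + 1}, which is not 0.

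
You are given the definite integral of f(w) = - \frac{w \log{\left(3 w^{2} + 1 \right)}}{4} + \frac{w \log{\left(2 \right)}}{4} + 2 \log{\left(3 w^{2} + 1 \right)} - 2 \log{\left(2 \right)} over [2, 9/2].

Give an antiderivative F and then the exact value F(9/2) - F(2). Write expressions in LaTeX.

Integrate term by term and add the pieces.
F(w) = - \frac{w^{2} \log{\left(\frac{3 w^{2}}{2} + \frac{1}{2} \right)}}{8} + \frac{w^{2}}{8} + 2 w \log{\left(\frac{3 w^{2}}{2} + \frac{1}{2} \right)} - 4 w - \frac{\log{\left(w^{2} + \frac{1}{3} \right)}}{24} + \frac{4 \sqrt{3} \operatorname{atan}{\left(\sqrt{3} w \right)}}{3} is an antiderivative of f.
Check: d/dw[- \frac{w^{2} \log{\left(\frac{3 w^{2}}{2} + \frac{1}{2} \right)}}{8} + \frac{w^{2}}{8} + 2 w \log{\left(\frac{3 w^{2}}{2} + \frac{1}{2} \right)} - 4 w - \frac{\log{\left(w^{2} + \frac{1}{3} \right)}}{24} + \frac{4 \sqrt{3} \operatorname{atan}{\left(\sqrt{3} w \right)}}{3}] = - \frac{w \log{\left(3 w^{2} + 1 \right)}}{4} + \frac{w \log{\left(2 \right)}}{4} + 2 \log{\left(3 w^{2} + 1 \right)} - 2 \log{\left(2 \right)} = f(w).
F(9/2) = - \frac{495}{32} - \frac{\log{\left(\frac{247}{12} \right)}}{24} + \frac{4 \sqrt{3} \operatorname{atan}{\left(\frac{9 \sqrt{3}}{2} \right)}}{3} + \frac{207 \log{\left(\frac{247}{8} \right)}}{32}; F(2) = - \frac{15}{2} - \frac{\log{\left(\frac{13}{3} \right)}}{24} + \frac{4 \sqrt{3} \operatorname{atan}{\left(2 \sqrt{3} \right)}}{3} + \frac{7 \log{\left(\frac{13}{2} \right)}}{2}.
Integral = F(9/2) - F(2) = - \frac{255}{32} - \frac{7 \log{\left(\frac{13}{2} \right)}}{2} - \frac{4 \sqrt{3} \operatorname{atan}{\left(2 \sqrt{3} \right)}}{3} - \frac{\log{\left(\frac{247}{12} \right)}}{24} + \frac{\log{\left(\frac{13}{3} \right)}}{24} + \frac{4 \sqrt{3} \operatorname{atan}{\left(\frac{9 \sqrt{3}}{2} \right)}}{3} + \frac{207 \log{\left(\frac{247}{8} \right)}}{32}.

Antiderivative: F(w) = - \frac{w^{2} \log{\left(\frac{3 w^{2}}{2} + \frac{1}{2} \right)}}{8} + \frac{w^{2}}{8} + 2 w \log{\left(\frac{3 w^{2}}{2} + \frac{1}{2} \right)} - 4 w - \frac{\log{\left(w^{2} + \frac{1}{3} \right)}}{24} + \frac{4 \sqrt{3} \operatorname{atan}{\left(\sqrt{3} w \right)}}{3}; value = - \frac{255}{32} - \frac{7 \log{\left(\frac{13}{2} \right)}}{2} - \frac{4 \sqrt{3} \operatorname{atan}{\left(2 \sqrt{3} \right)}}{3} - \frac{\log{\left(\frac{247}{12} \right)}}{24} + \frac{\log{\left(\frac{13}{3} \right)}}{24} + \frac{4 \sqrt{3} \operatorname{atan}{\left(\frac{9 \sqrt{3}}{2} \right)}}{3} + \frac{207 \log{\left(\frac{247}{8} \right)}}{32}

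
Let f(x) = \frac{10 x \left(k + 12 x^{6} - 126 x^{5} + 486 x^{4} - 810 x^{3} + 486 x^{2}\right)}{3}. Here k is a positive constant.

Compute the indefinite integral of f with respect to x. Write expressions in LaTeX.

For F(x) to be correct the identity F'(x) - f(x) = 0 must hold.
Check: d/dx[\frac{5 x^{2} \left(k + 3 x^{6} - 36 x^{5} + 162 x^{4} - 324 x^{3} + 243 x^{2}\right)}{3}] = \frac{10 k x}{3} + 40 x^{7} - 420 x^{6} + 1620 x^{5} - 2700 x^{4} + 1620 x^{3}, which equals f(x).

F(x) = \frac{5 x^{2} \left(k + 3 x^{6} - 36 x^{5} + 162 x^{4} - 324 x^{3} + 243 x^{2}\right)}{3} + C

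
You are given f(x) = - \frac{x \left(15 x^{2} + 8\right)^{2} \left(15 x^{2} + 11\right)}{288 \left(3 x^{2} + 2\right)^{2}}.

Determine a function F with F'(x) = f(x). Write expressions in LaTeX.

An antiderivative is F(x) = - \frac{\left(15 x^{2} + 8\right)^{3}}{3456 \left(3 x^{2} + 2\right)}.

Recognize the product-rule pattern: f = u'v + uv' with u = \frac{\left(- \frac{5 x^{2}}{4} - \frac{2}{3}\right)^{3}}{3}, v = \frac{1}{2 x^{2} + \frac{4}{3}}, so integration by parts undoes it.
Check: d/dx[- \frac{\left(15 x^{2} + 8\right)^{3}}{3456 \left(3 x^{2} + 2\right)}] = \frac{- 3375 x^{7} - 6075 x^{5} - 3600 x^{3} - 704 x}{2592 x^{4} + 3456 x^{2} + 1152}, which equals f(x).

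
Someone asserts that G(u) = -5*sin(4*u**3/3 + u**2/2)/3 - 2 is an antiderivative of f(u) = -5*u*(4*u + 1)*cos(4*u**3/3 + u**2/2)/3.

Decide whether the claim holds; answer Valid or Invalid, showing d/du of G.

Valid. The derivative of G reproduces f.

d/du[G] = -20*u**2*cos(4*u**3/3 + u**2/2)/3 - 5*u*cos(4*u**3/3 + u**2/2)/3
This equals f(u) exactly, so the claim holds.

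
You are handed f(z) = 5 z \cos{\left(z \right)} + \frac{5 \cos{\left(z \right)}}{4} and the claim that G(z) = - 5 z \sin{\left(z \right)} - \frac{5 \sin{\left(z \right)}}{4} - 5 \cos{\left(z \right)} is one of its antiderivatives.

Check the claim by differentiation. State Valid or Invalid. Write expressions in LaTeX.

d/dz[G] = - 5 z \cos{\left(z \right)} - \frac{5 \cos{\left(z \right)}}{4}
d/dz[G] - f(z) = - 10 z \cos{\left(z \right)} - \frac{5 \cos{\left(z \right)}}{2} != 0.

Invalid: d/dz[G] - f = - 10 z \cos{\left(z \right)} - \frac{5 \cos{\left(z \right)}}{2}, which is not 0.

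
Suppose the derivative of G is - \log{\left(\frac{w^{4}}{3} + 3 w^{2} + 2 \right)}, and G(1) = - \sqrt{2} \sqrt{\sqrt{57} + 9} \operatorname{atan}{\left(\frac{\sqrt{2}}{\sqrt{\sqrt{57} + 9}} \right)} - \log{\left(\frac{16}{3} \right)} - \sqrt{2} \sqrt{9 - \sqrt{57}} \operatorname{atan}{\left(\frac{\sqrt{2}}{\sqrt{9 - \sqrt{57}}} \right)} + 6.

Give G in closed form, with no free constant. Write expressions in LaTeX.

G(w) = - w \log{\left(\frac{w^{4}}{3} + 3 w^{2} + 2 \right)} + 4 w - \sqrt{2} \sqrt{9 - \sqrt{57}} \operatorname{atan}{\left(\frac{\sqrt{2} w}{\sqrt{9 - \sqrt{57}}} \right)} - \sqrt{2} \sqrt{\sqrt{57} + 9} \operatorname{atan}{\left(\frac{\sqrt{2} w}{\sqrt{\sqrt{57} + 9}} \right)} + 2

A candidate passes only if d/dw[G] lands on the given G'(w) exactly.
A general antiderivative is - w \log{\left(\frac{w^{4}}{3} + 3 w^{2} + 2 \right)} + 4 w - 2 \sqrt{\frac{9}{2} - \frac{\sqrt{57}}{2}} \operatorname{atan}{\left(\frac{\sqrt{2} w}{\sqrt{9 - \sqrt{57}}} \right)} - 2 \sqrt{\frac{\sqrt{57}}{2} + \frac{9}{2}} \operatorname{atan}{\left(\frac{\sqrt{2} w}{\sqrt{\sqrt{57} + 9}} \right)} + C.
The condition gives C = - \sqrt{2} \sqrt{\sqrt{57} + 9} \operatorname{atan}{\left(\frac{\sqrt{2}}{\sqrt{\sqrt{57} + 9}} \right)} - \log{\left(\frac{16}{3} \right)} - \sqrt{2} \sqrt{9 - \sqrt{57}} \operatorname{atan}{\left(\frac{\sqrt{2}}{\sqrt{9 - \sqrt{57}}} \right)} + 6 - (- \sqrt{2} \sqrt{\sqrt{57} + 9} \operatorname{atan}{\left(\frac{\sqrt{2}}{\sqrt{\sqrt{57} + 9}} \right)} - \log{\left(\frac{16}{3} \right)} - \sqrt{2} \sqrt{9 - \sqrt{57}} \operatorname{atan}{\left(\frac{\sqrt{2}}{\sqrt{9 - \sqrt{57}}} \right)} + 4) = 2.
So G(w) = - w \log{\left(\frac{w^{4}}{3} + 3 w^{2} + 2 \right)} + 4 w - \sqrt{2} \sqrt{9 - \sqrt{57}} \operatorname{atan}{\left(\frac{\sqrt{2} w}{\sqrt{9 - \sqrt{57}}} \right)} - \sqrt{2} \sqrt{\sqrt{57} + 9} \operatorname{atan}{\left(\frac{\sqrt{2} w}{\sqrt{\sqrt{57} + 9}} \right)} + 2.
Check: d/dw[- w \log{\left(\frac{w^{4}}{3} + 3 w^{2} + 2 \right)} + 4 w - \sqrt{2} \sqrt{9 - \sqrt{57}} \operatorname{atan}{\left(\frac{\sqrt{2} w}{\sqrt{9 - \sqrt{57}}} \right)} - \sqrt{2} \sqrt{\sqrt{57} + 9} \operatorname{atan}{\left(\frac{\sqrt{2} w}{\sqrt{\sqrt{57} + 9}} \right)} + 2] = - \log{\left(\frac{w^{4}}{3} + 3 w^{2} + 2 \right)} = G'(w).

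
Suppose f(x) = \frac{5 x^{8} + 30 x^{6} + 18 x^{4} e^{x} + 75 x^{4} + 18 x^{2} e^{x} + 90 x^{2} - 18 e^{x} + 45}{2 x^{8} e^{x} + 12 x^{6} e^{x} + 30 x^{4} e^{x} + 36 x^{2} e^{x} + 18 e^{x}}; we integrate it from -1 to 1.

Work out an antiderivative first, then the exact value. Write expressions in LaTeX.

A first test for any F(x): its x-derivative must equal f(x) identically.
F(x) = \frac{\left(- 5 x^{4} - 15 x^{2} - 6 x e^{x} - 15\right) e^{- x}}{2 \left(x^{4} + 3 x^{2} + 3\right)} is an antiderivative of f.
Check: d/dx[\frac{\left(- 5 x^{4} - 15 x^{2} - 6 x e^{x} - 15\right) e^{- x}}{2 \left(x^{4} + 3 x^{2} + 3\right)}] = \frac{5 x^{8} + 30 x^{6} + 18 x^{4} e^{x} + 75 x^{4} + 18 x^{2} e^{x} + 90 x^{2} - 18 e^{x} + 45}{2 x^{8} e^{x} + 12 x^{6} e^{x} + 30 x^{4} e^{x} + 36 x^{2} e^{x} + 18 e^{x}} = f(x).
F(1) = - \frac{5}{2 e} - \frac{3}{7}; F(-1) = \frac{3}{7} - \frac{5 e}{2}.
Integral = F(1) - F(-1) = - \frac{5}{2 e} - \frac{6}{7} + \frac{5 e}{2}.

Antiderivative: F(x) = \frac{\left(- 5 x^{4} - 15 x^{2} - 6 x e^{x} - 15\right) e^{- x}}{2 \left(x^{4} + 3 x^{2} + 3\right)}; value = - \frac{5}{2 e} - \frac{6}{7} + \frac{5 e}{2}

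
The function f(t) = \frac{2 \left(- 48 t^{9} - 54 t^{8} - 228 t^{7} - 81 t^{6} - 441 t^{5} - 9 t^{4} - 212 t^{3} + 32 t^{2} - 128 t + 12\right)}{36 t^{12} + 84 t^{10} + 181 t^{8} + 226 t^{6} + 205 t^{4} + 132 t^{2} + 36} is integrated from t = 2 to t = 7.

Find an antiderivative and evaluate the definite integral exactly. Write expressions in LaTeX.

Since d/dt undoes antidifferentiation here, F'(t) = f(t) is required of F(t).
F(t) = \frac{8 t^{4} + 6 t^{3} + 19 t^{2} + 4 t + 22}{\left(3 t^{2} + 2\right) \left(2 t^{4} + t^{2} + 3\right)} is an antiderivative of f.
Check: d/dt[\frac{8 t^{4} + 6 t^{3} + 19 t^{2} + 4 t + 22}{\left(3 t^{2} + 2\right) \left(2 t^{4} + t^{2} + 3\right)}] = \frac{- 96 t^{9} - 108 t^{8} - 456 t^{7} - 162 t^{6} - 882 t^{5} - 18 t^{4} - 424 t^{3} + 64 t^{2} - 256 t + 24}{36 t^{12} + 84 t^{10} + 181 t^{8} + 226 t^{6} + 205 t^{4} + 132 t^{2} + 36}, which equals f(t).
F(7) = \frac{22247}{723246}; F(2) = \frac{47}{91}.
Integral = F(7) - F(2) = - \frac{31968085}{65815386}.

Antiderivative: F(t) = \frac{8 t^{4} + 6 t^{3} + 19 t^{2} + 4 t + 22}{\left(3 t^{2} + 2\right) \left(2 t^{4} + t^{2} + 3\right)}; value = - \frac{31968085}{65815386}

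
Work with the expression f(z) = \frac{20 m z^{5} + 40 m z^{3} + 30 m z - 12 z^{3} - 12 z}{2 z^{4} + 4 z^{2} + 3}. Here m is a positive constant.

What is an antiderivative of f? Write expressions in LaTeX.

An antiderivative is F(z) = 5 m z^{2} - \frac{3 \log{\left(z^{4} + 2 z^{2} + \frac{3}{2} \right)}}{2}.

Whatever form F(z) takes, F'(z) = f(z) is non-negotiable.
Check: d/dz[5 m z^{2} - \frac{3 \log{\left(z^{4} + 2 z^{2} + \frac{3}{2} \right)}}{2}] = \frac{20 m z^{5} + 40 m z^{3} + 30 m z - 12 z^{3} - 12 z}{2 z^{4} + 4 z^{2} + 3} = f(z).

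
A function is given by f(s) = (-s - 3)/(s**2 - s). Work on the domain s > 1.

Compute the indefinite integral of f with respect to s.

F(s) = 3*log(s) - 4*log(s - 1) + C

Factor the denominator (s*(s - 1)) and decompose: f = -4/(s - 1) + 3/s; each piece integrates to a log, atan, or power term.
Check: d/ds[3*log(s) - 4*log(s - 1)] = (-s - 3)/(s**2 - s) = f(s).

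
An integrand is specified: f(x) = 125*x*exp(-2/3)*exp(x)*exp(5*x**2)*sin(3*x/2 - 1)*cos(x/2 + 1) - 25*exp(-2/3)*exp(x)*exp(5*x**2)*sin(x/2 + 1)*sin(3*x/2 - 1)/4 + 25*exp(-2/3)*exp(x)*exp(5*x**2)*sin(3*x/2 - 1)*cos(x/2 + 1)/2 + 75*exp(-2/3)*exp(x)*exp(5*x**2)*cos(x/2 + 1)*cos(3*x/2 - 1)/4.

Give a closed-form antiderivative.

An antiderivative is F(x) = 25*exp(-2/3)*exp(x)*exp(5*x**2)*sin(3*x/2 - 1)*cos(x/2 + 1)/2.

Integrate term by term and add the pieces.
Check: d/dx[25*exp(-2/3)*exp(x)*exp(5*x**2)*sin(3*x/2 - 1)*cos(x/2 + 1)/2] = (500*x*exp(x)*exp(5*x**2)*sin(3*x/2 - 1)*cos(x/2 + 1) - 25*exp(x)*exp(5*x**2)*sin(x/2 + 1)*sin(3*x/2 - 1) + 50*exp(x)*exp(5*x**2)*sin(3*x/2 - 1)*cos(x/2 + 1) + 75*exp(x)*exp(5*x**2)*cos(x/2 + 1)*cos(3*x/2 - 1))*exp(-2/3)/4, which equals f(x).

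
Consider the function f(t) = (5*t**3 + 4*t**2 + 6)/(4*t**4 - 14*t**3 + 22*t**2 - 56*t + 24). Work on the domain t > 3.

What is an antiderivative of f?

Factor the denominator (2*(t - 3)*(2*t - 1)*(t**2 + 4)) and decompose: f = 5*(3*t + 61)/(221*(t**2 + 4)) - 61/(170*(2*t - 1)) + 177/(130*(t - 3)); each piece integrates to a log, atan, or power term.
Check: d/dt[177*log(t - 3)/130 - 61*log(t - 1/2)/340 + 15*log(t**2 + 4)/442 + 305*atan(t/2)/442] = (5*t**3 + 4*t**2 + 6)/(4*t**4 - 14*t**3 + 22*t**2 - 56*t + 24) = f(t).

An antiderivative is F(t) = 177*log(t - 3)/130 - 61*log(t - 1/2)/340 + 15*log(t**2 + 4)/442 + 305*atan(t/2)/442.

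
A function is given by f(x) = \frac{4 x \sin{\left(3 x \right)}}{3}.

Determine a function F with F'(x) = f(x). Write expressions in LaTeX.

Differentiate the proposed F(x) back; it has to land on f(x) exactly.
Check: d/dx[- \frac{4 x \cos{\left(3 x \right)}}{9} + \frac{4 \sin{\left(3 x \right)}}{27}] = \frac{4 x \sin{\left(3 x \right)}}{3} = f(x).

An antiderivative is F(x) = - \frac{4 x \cos{\left(3 x \right)}}{9} + \frac{4 \sin{\left(3 x \right)}}{27}.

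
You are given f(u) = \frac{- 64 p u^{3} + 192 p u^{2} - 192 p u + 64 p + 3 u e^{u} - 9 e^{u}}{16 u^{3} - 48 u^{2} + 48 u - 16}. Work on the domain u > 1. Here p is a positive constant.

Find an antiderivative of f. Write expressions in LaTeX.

Check any antiderivative F(u) by computing F'(u) and comparing it with f(u).
Check: d/du[- 4 p u + \frac{3 e^{u}}{16 u^{2} - 32 u + 16}] = \frac{- 64 p u^{3} + 192 p u^{2} - 192 p u + 64 p + 3 u e^{u} - 9 e^{u}}{16 u^{3} - 48 u^{2} + 48 u - 16} = f(u).

An antiderivative is F(u) = - 4 p u + \frac{3 e^{u}}{16 u^{2} - 32 u + 16}.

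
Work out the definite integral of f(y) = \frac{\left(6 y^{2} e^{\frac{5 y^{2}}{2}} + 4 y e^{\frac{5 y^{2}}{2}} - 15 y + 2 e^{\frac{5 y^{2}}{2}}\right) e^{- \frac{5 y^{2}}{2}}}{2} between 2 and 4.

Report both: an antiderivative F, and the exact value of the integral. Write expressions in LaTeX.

Antiderivative: F(y) = \frac{\left(2 y^{3} e^{\frac{5 y^{2}}{2}} + 2 y^{2} e^{\frac{5 y^{2}}{2}} + 2 y e^{\frac{5 y^{2}}{2}} + 3\right) e^{- \frac{5 y^{2}}{2}}}{2}; value = - \frac{3}{2 e^{10}} + \frac{3}{2 e^{40}} + 70

Whatever form F(y) takes, F'(y) = f(y) is non-negotiable.
F(y) = \frac{\left(2 y^{3} e^{\frac{5 y^{2}}{2}} + 2 y^{2} e^{\frac{5 y^{2}}{2}} + 2 y e^{\frac{5 y^{2}}{2}} + 3\right) e^{- \frac{5 y^{2}}{2}}}{2} is an antiderivative of f.
Check: d/dy[\frac{\left(2 y^{3} e^{\frac{5 y^{2}}{2}} + 2 y^{2} e^{\frac{5 y^{2}}{2}} + 2 y e^{\frac{5 y^{2}}{2}} + 3\right) e^{- \frac{5 y^{2}}{2}}}{2}] = \frac{\left(6 y^{2} e^{\frac{5 y^{2}}{2}} + 4 y e^{\frac{5 y^{2}}{2}} - 15 y + 2 e^{\frac{5 y^{2}}{2}}\right) e^{- \frac{5 y^{2}}{2}}}{2} = f(y).
F(4) = \frac{3}{2 e^{40}} + 84; F(2) = \frac{3}{2 e^{10}} + 14.
Integral = F(4) - F(2) = - \frac{3}{2 e^{10}} + \frac{3}{2 e^{40}} + 70.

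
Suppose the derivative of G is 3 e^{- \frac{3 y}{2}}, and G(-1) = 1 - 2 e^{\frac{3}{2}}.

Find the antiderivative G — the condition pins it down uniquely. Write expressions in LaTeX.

Any candidate G(y) must reproduce the stated G'(y) exactly.
A general antiderivative is - 2 e^{- \frac{3 y}{2}} + C.
The condition gives C = 1 - 2 e^{\frac{3}{2}} - (- 2 e^{\frac{3}{2}}) = 1.
So G(y) = \left(e^{\frac{3 y}{2}} - 2\right) e^{- \frac{3 y}{2}}.
Check: d/dy[\left(e^{\frac{3 y}{2}} - 2\right) e^{- \frac{3 y}{2}}] = 3 e^{- \frac{3 y}{2}} = G'(y).

G(y) = \left(e^{\frac{3 y}{2}} - 2\right) e^{- \frac{3 y}{2}}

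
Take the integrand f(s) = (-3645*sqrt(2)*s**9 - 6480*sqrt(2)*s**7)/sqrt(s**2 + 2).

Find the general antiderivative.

Recognize the product-rule pattern: f = u'v + uv' with u = -405*s**8, v = sqrt(2*s**2 + 4), so integration by parts undoes it.
Check: d/ds[-405*sqrt(2)*s**8*sqrt(s**2 + 2)] = (-3645*sqrt(2)*s**9 - 6480*sqrt(2)*s**7)/sqrt(s**2 + 2) = f(s).

F(s) = -405*sqrt(2)*s**8*sqrt(s**2 + 2) + C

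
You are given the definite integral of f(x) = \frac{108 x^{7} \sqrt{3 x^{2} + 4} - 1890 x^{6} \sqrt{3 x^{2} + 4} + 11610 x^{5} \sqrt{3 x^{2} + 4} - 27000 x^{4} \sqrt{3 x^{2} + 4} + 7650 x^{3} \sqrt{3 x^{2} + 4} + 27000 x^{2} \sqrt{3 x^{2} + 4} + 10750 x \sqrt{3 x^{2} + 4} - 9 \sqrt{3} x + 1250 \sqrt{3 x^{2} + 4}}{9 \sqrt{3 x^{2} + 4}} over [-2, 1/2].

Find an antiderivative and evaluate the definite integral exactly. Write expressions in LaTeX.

A candidate is checked by its d/dx: the result must match f(x).
F(x) = \frac{81 x^{8} - 1620 x^{7} + 11610 x^{6} - 32400 x^{5} + 11475 x^{4} + 54000 x^{3} + 32250 x^{2} + 7500 x - 18 \sqrt{3} \sqrt{3 x^{2} + 4} + 625}{54} is an antiderivative of f.
Check: d/dx[\frac{81 x^{8} - 1620 x^{7} + 11610 x^{6} - 32400 x^{5} + 11475 x^{4} + 54000 x^{3} + 32250 x^{2} + 7500 x - 18 \sqrt{3} \sqrt{3 x^{2} + 4} + 625}{54}] = \frac{108 x^{7} \sqrt{3 x^{2} + 4} - 1890 x^{6} \sqrt{3 x^{2} + 4} + 11610 x^{5} \sqrt{3 x^{2} + 4} - 27000 x^{4} \sqrt{3 x^{2} + 4} + 7650 x^{3} \sqrt{3 x^{2} + 4} + 27000 x^{2} \sqrt{3 x^{2} + 4} + 10750 x \sqrt{3 x^{2} + 4} - 9 \sqrt{3} x + 1250 \sqrt{3 x^{2} + 4}}{9 \sqrt{3 x^{2} + 4}} = f(x).
F(1/2) = \frac{4879681}{13824} - \frac{\sqrt{57}}{6}; F(-2) = \frac{1874161}{54} - \frac{4 \sqrt{3}}{3}.
Integral = F(1/2) - F(-2) = - \frac{158301845}{4608} - \frac{\sqrt{57}}{6} + \frac{4 \sqrt{3}}{3}.

Antiderivative: F(x) = \frac{81 x^{8} - 1620 x^{7} + 11610 x^{6} - 32400 x^{5} + 11475 x^{4} + 54000 x^{3} + 32250 x^{2} + 7500 x - 18 \sqrt{3} \sqrt{3 x^{2} + 4} + 625}{54}; value = - \frac{158301845}{4608} - \frac{\sqrt{57}}{6} + \frac{4 \sqrt{3}}{3}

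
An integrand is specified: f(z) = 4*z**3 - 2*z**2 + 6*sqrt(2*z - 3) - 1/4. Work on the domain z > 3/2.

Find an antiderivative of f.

An antiderivative is F(z) = z**4 - 2*z**3/3 - z/4 + 2*(2*z - 3)**(3/2).

Integrate term by term and add the pieces.
Check: d/dz[z**4 - 2*z**3/3 - z/4 + 2*(2*z - 3)**(3/2)] = 4*z**3 - 2*z**2 + 6*sqrt(2*z - 3) - 1/4 = f(z).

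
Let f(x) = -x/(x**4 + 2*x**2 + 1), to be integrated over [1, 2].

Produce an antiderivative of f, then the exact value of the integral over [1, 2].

The substitution u = x**2 + 1 works: f is exactly (dF/du)*(du/dx) for that inner function.
F(x) = 1/(2*x**2 + 2) is an antiderivative of f.
Check: d/dx[1/(2*x**2 + 2)] = -x/(x**4 + 2*x**2 + 1) = f(x).
F(2) = 1/10; F(1) = 1/4.
Integral = F(2) - F(1) = -3/20.

Antiderivative: F(x) = 1/(2*x**2 + 2); value = -3/20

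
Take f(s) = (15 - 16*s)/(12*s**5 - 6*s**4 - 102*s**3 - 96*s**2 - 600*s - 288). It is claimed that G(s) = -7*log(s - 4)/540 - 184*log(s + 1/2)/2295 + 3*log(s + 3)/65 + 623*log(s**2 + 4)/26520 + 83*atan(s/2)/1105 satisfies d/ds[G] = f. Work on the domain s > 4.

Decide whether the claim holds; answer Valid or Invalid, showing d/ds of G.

d/ds[G] = (15 - 16*s)/(6*s**5 - 3*s**4 - 51*s**3 - 48*s**2 - 300*s - 144)
d/ds[G] - f(s) = (15 - 16*s)/(12*s**5 - 6*s**4 - 102*s**3 - 96*s**2 - 600*s - 288) != 0.

Invalid: d/ds[G] - f = (15 - 16*s)/(12*s**5 - 6*s**4 - 102*s**3 - 96*s**2 - 600*s - 288), which is not 0.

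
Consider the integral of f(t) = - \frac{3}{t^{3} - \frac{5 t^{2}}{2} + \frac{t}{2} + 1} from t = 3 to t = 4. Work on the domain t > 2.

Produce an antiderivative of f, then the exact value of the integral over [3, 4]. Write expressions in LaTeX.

The denominator factors as \left(t - 2\right) \left(t - 1\right) \left(2 t + 1\right); partial fractions split f into directly integrable pieces: - \frac{8}{5 \left(2 t + 1\right)} + \frac{2}{t - 1} - \frac{6}{5 \left(t - 2\right)}.
F(t) = - \frac{2 \left(3 \log{\left(t - 2 \right)} - 5 \log{\left(t - 1 \right)} + 2 \log{\left(t + \frac{1}{2} \right)}\right)}{5} is an antiderivative of f.
Check: d/dt[- \frac{2 \left(3 \log{\left(t - 2 \right)} - 5 \log{\left(t - 1 \right)} + 2 \log{\left(t + \frac{1}{2} \right)}\right)}{5}] = - \frac{6}{2 t^{3} - 5 t^{2} + t + 2}, which equals f(t).
F(4) = - \frac{4 \log{\left(\frac{9}{2} \right)}}{5} - \frac{6 \log{\left(2 \right)}}{5} + 2 \log{\left(3 \right)}; F(3) = - \frac{4 \log{\left(\frac{7}{2} \right)}}{5} + 2 \log{\left(2 \right)}.
Integral = F(4) - F(3) = - \frac{16 \log{\left(2 \right)}}{5} - \frac{4 \log{\left(\frac{9}{2} \right)}}{5} + \frac{4 \log{\left(\frac{7}{2} \right)}}{5} + 2 \log{\left(3 \right)}.

Antiderivative: F(t) = - \frac{2 \left(3 \log{\left(t - 2 \right)} - 5 \log{\left(t - 1 \right)} + 2 \log{\left(t + \frac{1}{2} \right)}\right)}{5}; value = - \frac{16 \log{\left(2 \right)}}{5} - \frac{4 \log{\left(\frac{9}{2} \right)}}{5} + \frac{4 \log{\left(\frac{7}{2} \right)}}{5} + 2 \log{\left(3 \right)}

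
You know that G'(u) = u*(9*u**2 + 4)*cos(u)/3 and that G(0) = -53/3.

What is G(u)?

For G(u) to be correct, d/du[G] must agree with the stated G'(u) identically.
A general antiderivative is 3*u**3*sin(u) + 9*u**2*cos(u) - 50*u*sin(u)/3 - 50*cos(u)/3 + C.
The condition gives C = -53/3 - (-50/3) = -1.
So G(u) = (9*u**3*sin(u) + 27*u**2*cos(u) - 50*u*sin(u) - 50*cos(u) - 3)/3.
Check: d/du[(9*u**3*sin(u) + 27*u**2*cos(u) - 50*u*sin(u) - 50*cos(u) - 3)/3] = 3*u**3*cos(u) + 4*u*cos(u)/3, which equals G'(u).

G(u) = (9*u**3*sin(u) + 27*u**2*cos(u) - 50*u*sin(u) - 50*cos(u) - 3)/3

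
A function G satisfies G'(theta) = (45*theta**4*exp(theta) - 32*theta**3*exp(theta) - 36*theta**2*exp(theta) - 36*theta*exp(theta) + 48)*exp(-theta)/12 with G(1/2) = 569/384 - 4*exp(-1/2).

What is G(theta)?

G(theta) = (9*theta**5*exp(theta) - 8*theta**4*exp(theta) - 12*theta**3*exp(theta) - 18*theta**2*exp(theta) + 24*exp(theta) - 48)*exp(-theta)/12

Any candidate G(theta) must reproduce the stated G'(theta) exactly.
A general antiderivative is 3*theta**5/4 - 2*theta**4/3 - theta**3 - 3*theta**2/2 - 4*exp(-theta) + C.
The condition gives C = 569/384 - 4*exp(-1/2) - (-4*exp(-1/2) - 199/384) = 2.
So G(theta) = (9*theta**5*exp(theta) - 8*theta**4*exp(theta) - 12*theta**3*exp(theta) - 18*theta**2*exp(theta) + 24*exp(theta) - 48)*exp(-theta)/12.
Check: d/dtheta[(9*theta**5*exp(theta) - 8*theta**4*exp(theta) - 12*theta**3*exp(theta) - 18*theta**2*exp(theta) + 24*exp(theta) - 48)*exp(-theta)/12] = (45*theta**4*exp(theta) - 32*theta**3*exp(theta) - 36*theta**2*exp(theta) - 36*theta*exp(theta) + 48)*exp(-theta)/12 = G'(theta).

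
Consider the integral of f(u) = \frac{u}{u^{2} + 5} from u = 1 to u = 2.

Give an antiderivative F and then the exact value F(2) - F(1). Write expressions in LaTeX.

f matches the chain-rule pattern g'(h)*h' with inner function h(u) = u^{2} + 5; substituting w = h(u) collapses the integral.
F(u) = \frac{\log{\left(u^{2} + 5 \right)}}{2} is an antiderivative of f.
Check: d/du[\frac{\log{\left(u^{2} + 5 \right)}}{2}] = \frac{u}{u^{2} + 5} = f(u).
F(2) = \frac{\log{\left(9 \right)}}{2}; F(1) = \frac{\log{\left(6 \right)}}{2}.
Integral = F(2) - F(1) = - \frac{\log{\left(6 \right)}}{2} + \frac{\log{\left(9 \right)}}{2}.

Antiderivative: F(u) = \frac{\log{\left(u^{2} + 5 \right)}}{2}; value = - \frac{\log{\left(6 \right)}}{2} + \frac{\log{\left(9 \right)}}{2}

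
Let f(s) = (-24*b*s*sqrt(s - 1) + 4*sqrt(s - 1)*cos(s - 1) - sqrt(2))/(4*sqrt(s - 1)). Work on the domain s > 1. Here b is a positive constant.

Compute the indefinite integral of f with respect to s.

F(s) = -3*b*s**2 - sqrt(2*s - 2)/2 + sin(s - 1) + C

Since d/ds undoes antidifferentiation here, F'(s) = f(s) is required of F(s).
Check: d/ds[-3*b*s**2 - sqrt(2*s - 2)/2 + sin(s - 1)] = (-24*b*s*sqrt(s - 1) + 4*sqrt(s - 1)*cos(s - 1) - sqrt(2))/(4*sqrt(s - 1)) = f(s).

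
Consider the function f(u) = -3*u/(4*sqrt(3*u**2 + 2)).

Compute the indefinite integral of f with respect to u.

F(u) = -sqrt(3*u**2 + 2)/4 + C

f matches the chain-rule pattern g'(h)*h' with inner function h(u) = 3*u**2 + 2; substituting w = h(u) collapses the integral.
Check: d/du[-sqrt(3*u**2 + 2)/4] = -3*u/(4*sqrt(3*u**2 + 2)) = f(u).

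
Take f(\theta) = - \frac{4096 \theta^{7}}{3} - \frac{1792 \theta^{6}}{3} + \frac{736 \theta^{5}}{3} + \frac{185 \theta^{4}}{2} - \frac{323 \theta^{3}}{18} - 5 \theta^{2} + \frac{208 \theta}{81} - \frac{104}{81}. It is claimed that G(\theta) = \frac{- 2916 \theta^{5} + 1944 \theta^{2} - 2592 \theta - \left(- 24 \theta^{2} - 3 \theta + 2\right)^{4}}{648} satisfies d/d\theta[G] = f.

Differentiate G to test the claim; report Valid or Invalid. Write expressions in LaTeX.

d/d\theta[G] = - 4096 \theta^{7} - 1792 \theta^{6} + 736 \theta^{5} + \frac{555 \theta^{4}}{2} - \frac{323 \theta^{3}}{6} - 15 \theta^{2} + \frac{208 \theta}{27} - \frac{104}{27}
d/d\theta[G] - f(\theta) = - \frac{8192 \theta^{7}}{3} - \frac{3584 \theta^{6}}{3} + \frac{1472 \theta^{5}}{3} + 185 \theta^{4} - \frac{323 \theta^{3}}{9} - 10 \theta^{2} + \frac{416 \theta}{81} - \frac{208}{81} != 0.

Invalid: d/d\theta[G] - f = - \frac{8192 \theta^{7}}{3} - \frac{3584 \theta^{6}}{3} + \frac{1472 \theta^{5}}{3} + 185 \theta^{4} - \frac{323 \theta^{3}}{9} - 10 \theta^{2} + \frac{416 \theta}{81} - \frac{208}{81}, which is not 0.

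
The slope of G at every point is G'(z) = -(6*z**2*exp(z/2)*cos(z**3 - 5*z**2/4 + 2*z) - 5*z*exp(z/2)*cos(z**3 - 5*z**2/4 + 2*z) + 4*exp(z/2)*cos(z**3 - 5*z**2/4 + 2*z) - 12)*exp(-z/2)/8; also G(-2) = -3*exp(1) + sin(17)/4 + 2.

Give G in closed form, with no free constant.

G(z) = (-exp(z/2)*sin(z**3 - 5*z**2/4 + 2*z) + 8*exp(z/2) - 12)*exp(-z/2)/4

Check a candidate G(z) by differentiating: d/dz[G] must match the given G'(z).
A general antiderivative is -sin(z**3 - 5*z**2/4 + 2*z)/4 - 3*exp(-z/2) + C.
The condition gives C = -3*exp(1) + sin(17)/4 + 2 - (-3*exp(1) + sin(17)/4) = 2.
So G(z) = (-exp(z/2)*sin(z**3 - 5*z**2/4 + 2*z) + 8*exp(z/2) - 12)*exp(-z/2)/4.
Check: d/dz[(-exp(z/2)*sin(z**3 - 5*z**2/4 + 2*z) + 8*exp(z/2) - 12)*exp(-z/2)/4] = (-6*z**2*exp(z/2)*cos(z**3 - 5*z**2/4 + 2*z) + 5*z*exp(z/2)*cos(z**3 - 5*z**2/4 + 2*z) - 4*exp(z/2)*cos(z**3 - 5*z**2/4 + 2*z) + 12)*exp(-z/2)/8, which equals G'(z).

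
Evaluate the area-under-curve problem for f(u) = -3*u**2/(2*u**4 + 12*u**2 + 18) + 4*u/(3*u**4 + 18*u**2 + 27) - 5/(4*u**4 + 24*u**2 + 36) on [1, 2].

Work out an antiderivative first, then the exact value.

Antiderivative: F(u) = -(16 - 13*u)/(24*u**2 + 72) - 23*sqrt(3)*atan(sqrt(3)*u/3)/72; value = -23*sqrt(3)*atan(2*sqrt(3)/3)/72 + 61/672 + 23*sqrt(3)*pi/432

The integrand splits into summands that can be handled one at a time.
F(u) = -(16 - 13*u)/(24*u**2 + 72) - 23*sqrt(3)*atan(sqrt(3)*u/3)/72 is an antiderivative of f.
Check: d/du[-(16 - 13*u)/(24*u**2 + 72) - 23*sqrt(3)*atan(sqrt(3)*u/3)/72] = (-18*u**2 + 16*u - 15)/(12*u**4 + 72*u**2 + 108), which equals f(u).
F(2) = -23*sqrt(3)*atan(2*sqrt(3)/3)/72 + 5/84; F(1) = -23*sqrt(3)*pi/432 - 1/32.
Integral = F(2) - F(1) = -23*sqrt(3)*atan(2*sqrt(3)/3)/72 + 61/672 + 23*sqrt(3)*pi/432.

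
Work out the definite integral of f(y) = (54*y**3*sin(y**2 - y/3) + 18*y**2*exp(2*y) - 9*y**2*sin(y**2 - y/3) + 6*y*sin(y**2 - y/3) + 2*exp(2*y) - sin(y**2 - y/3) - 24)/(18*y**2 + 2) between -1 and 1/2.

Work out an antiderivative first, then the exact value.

Antiderivative: F(y) = (exp(2*y) - 3*cos(y**2 - y/3) - 8*atan(3*y))/2; value = -4*atan(3) - 4*atan(3/2) - 3*cos(1/12)/2 - exp(-2)/2 + 3*cos(4/3)/2 + exp(1)/2

For F(y) to be correct the identity F'(y) - f(y) = 0 must hold.
F(y) = (exp(2*y) - 3*cos(y**2 - y/3) - 8*atan(3*y))/2 is an antiderivative of f.
Check: d/dy[(exp(2*y) - 3*cos(y**2 - y/3) - 8*atan(3*y))/2] = (54*y**3*sin(y**2 - y/3) + 18*y**2*exp(2*y) - 9*y**2*sin(y**2 - y/3) + 6*y*sin(y**2 - y/3) + 2*exp(2*y) - sin(y**2 - y/3) - 24)/(18*y**2 + 2) = f(y).
F(1/2) = -4*atan(3/2) - 3*cos(1/12)/2 + exp(1)/2; F(-1) = -3*cos(4/3)/2 + exp(-2)/2 + 4*atan(3).
Integral = F(1/2) - F(-1) = -4*atan(3) - 4*atan(3/2) - 3*cos(1/12)/2 - exp(-2)/2 + 3*cos(4/3)/2 + exp(1)/2.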